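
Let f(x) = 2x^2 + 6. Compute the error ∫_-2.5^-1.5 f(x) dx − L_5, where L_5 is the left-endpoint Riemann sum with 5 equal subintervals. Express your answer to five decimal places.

Exact integral: ∫_-2.5^-1.5 f(x) dx ≈ 14.1666667.
L_5 = 14.98.
Error ≈ 14.1666667 − 14.98 ≈ -0.81333.

-0.81333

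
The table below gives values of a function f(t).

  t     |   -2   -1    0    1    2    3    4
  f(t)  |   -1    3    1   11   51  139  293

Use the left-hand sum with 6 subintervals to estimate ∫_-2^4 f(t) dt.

204

Δt = 1.
Sum = 1·[(-1) + 3 + 1 + 11 + 51 + 139] = 204.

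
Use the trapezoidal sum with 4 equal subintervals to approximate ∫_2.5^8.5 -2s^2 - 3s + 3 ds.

-484.5

Δs = (8.5 − 2.5)/4 = 1.5.
f(2.5) = -17, f(4) = -41, f(5.5) = -74, f(7) = -116, f(8.5) = -167.
T_4 = (Δs/2)·[f(s_0) + 2f(s_1) + 2f(s_2) + 2f(s_3) + f(s_4)].
Sum = -484.5.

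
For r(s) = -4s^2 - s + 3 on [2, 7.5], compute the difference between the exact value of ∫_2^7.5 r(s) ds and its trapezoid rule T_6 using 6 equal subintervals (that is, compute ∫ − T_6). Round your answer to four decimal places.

Exact integral: ∫_2^7.5 r(s) ds ≈ -561.458333.
T_6 ≈ -564.539352.
Error ≈ -561.458333 − (-564.539352) ≈ 3.0810.

3.0810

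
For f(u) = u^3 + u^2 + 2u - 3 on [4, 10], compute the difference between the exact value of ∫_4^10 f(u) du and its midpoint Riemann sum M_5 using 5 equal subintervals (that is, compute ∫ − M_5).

15.84

Exact integral: ∫_4^10 f(u) du = 2814.
M_5 = 2798.16.
Error = 2814 − 2798.16 = 15.84.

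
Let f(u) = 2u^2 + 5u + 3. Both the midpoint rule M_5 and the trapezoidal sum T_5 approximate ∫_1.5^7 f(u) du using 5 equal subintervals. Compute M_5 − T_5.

M_5 = 358.6825.
T_5 = 362.01.
M_5 − T_5 = -3.3275.

-3.3275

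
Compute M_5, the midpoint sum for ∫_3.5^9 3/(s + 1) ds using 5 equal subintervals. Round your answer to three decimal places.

2.390

Δs = (9 − 3.5)/5 = 1.1.
Midpoints: 4.05, 5.15, 6.25, 7.35, 8.45.
f(4.05) = 60/101, f(5.15) = 20/41, f(6.25) = 12/29, f(7.35) = 60/167, f(8.45) = 20/63.
Sum = Δs · [f(4.05) + f(5.15) + f(6.25) + f(7.35) + f(8.45)].
Sum ≈ 2.390.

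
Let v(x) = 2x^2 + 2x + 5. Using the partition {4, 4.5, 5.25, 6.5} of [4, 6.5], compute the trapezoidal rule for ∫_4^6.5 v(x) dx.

180

Subinterval widths: 0.5, 0.75, 1.25.
v(4) = 45, v(4.5) = 54.5, v(5.25) = 70.625, v(6.5) = 102.5.
On each subinterval the trapezoid contributes (Δx_i/2)·[v(x_{i-1}) + v(x_i)].
Sum = 180.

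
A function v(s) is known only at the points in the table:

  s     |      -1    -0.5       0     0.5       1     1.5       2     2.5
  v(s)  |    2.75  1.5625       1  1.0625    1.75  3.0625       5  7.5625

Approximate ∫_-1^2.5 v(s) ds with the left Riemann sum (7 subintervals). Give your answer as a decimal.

8.09375

Δs = 0.5.
Sum = 0.5·[2.75 + 1.5625 + 1 + 1.0625 + 1.75 + 3.0625 + 5] = 8.09375.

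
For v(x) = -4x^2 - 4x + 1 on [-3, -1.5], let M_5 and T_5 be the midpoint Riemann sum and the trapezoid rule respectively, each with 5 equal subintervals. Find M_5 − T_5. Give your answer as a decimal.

M_5 = -16.455.
T_5 = -16.59.
M_5 − T_5 = 0.135.

0.135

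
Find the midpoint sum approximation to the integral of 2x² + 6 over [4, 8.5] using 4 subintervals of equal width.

Δx = (8.5 − 4)/4 = 1.125.
Midpoints: 4.5625, 5.6875, 6.8125, 7.9375.
f(4.5625) = 47.6328125, f(5.6875) = 70.6953125, f(6.8125) = 98.8203125, f(7.9375) = 132.0078125.
Sum = Δx · [f(4.5625) + f(5.6875) + f(6.8125) + f(7.9375)].
Sum = 392.80078125.

392.80078125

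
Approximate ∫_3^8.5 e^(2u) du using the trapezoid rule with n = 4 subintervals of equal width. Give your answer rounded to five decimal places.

18874458.64891

Δu = (8.5 − 3)/4 = 1.375.
f(3) ≈ 403.42879, f(4.375) ≈ 6310.68811, f(5.75) ≈ 98715.77101, f(7.125) ≈ 1544174.46709, f(8.5) ≈ 24154952.75358.
T_4 = (Δu/2)·[f(u_0) + 2f(u_1) + 2f(u_2) + 2f(u_3) + f(u_4)].
Sum ≈ 18874458.64891.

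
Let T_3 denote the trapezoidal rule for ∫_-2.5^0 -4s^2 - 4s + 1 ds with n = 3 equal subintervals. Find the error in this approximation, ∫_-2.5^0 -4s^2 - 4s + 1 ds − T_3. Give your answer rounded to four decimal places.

Exact integral: ∫_-2.5^0 f(s) ds ≈ -5.833333.
T_3 ≈ -6.990741.
Error ≈ -5.833333 − (-6.990741) ≈ 1.1574.

1.1574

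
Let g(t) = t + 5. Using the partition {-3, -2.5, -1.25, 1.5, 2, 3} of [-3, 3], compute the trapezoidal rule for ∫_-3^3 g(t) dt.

Subinterval widths: 0.5, 1.25, 2.75, 0.5, 1.
g(-3) = 2, g(-2.5) = 2.5, g(-1.25) = 3.75, g(1.5) = 6.5, g(2) = 7, g(3) = 8.
On each subinterval the trapezoid contributes (Δt_i/2)·[g(t_{i-1}) + g(t_i)].
Sum = 30.

30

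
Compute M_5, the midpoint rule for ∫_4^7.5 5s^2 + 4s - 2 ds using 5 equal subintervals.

669.24375

Δs = (7.5 − 4)/5 = 0.7.
Midpoints: 4.35, 5.05, 5.75, 6.45, 7.15.
f(4.35) = 110.0125, f(5.05) = 145.7125, f(5.75) = 186.3125, f(6.45) = 231.8125, f(7.15) = 282.2125.
Sum = Δs · [f(4.35) + f(5.05) + f(5.75) + f(6.45) + f(7.15)].
Sum = 669.24375.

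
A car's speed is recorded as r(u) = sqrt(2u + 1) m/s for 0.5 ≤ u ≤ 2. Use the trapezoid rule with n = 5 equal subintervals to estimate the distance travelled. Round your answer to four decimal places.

Δu = (2 − 0.5)/5 = 0.3.
r(0.5) ≈ 1.4142, r(0.8) ≈ 1.6125, r(1.1) ≈ 1.7889, r(1.4) ≈ 1.9494, r(1.7) ≈ 2.0976, r(2) ≈ 2.2361.
T_5 = (Δu/2)·[r(u_0) + 2r(u_1) + ... + 2r(u_{4}) + r(u_5)].
Sum ≈ 2.7820.

2.7820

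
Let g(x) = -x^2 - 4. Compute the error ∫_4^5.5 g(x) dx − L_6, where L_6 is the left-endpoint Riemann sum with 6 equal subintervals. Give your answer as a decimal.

-1.765625

Exact integral: ∫_4^5.5 g(x) dx = -40.125.
L_6 = -38.359375.
Error = -40.125 − (-38.359375) = -1.765625.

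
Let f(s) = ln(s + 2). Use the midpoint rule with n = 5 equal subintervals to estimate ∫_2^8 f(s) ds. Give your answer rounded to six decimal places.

Δs = (8 − 2)/5 = 1.2.
Midpoints: 2.6, 3.8, 5, 6.2, 7.4.
f(2.6) ≈ 1.526056, f(3.8) ≈ 1.757858, f(5) ≈ 1.945910, f(6.2) ≈ 2.104134, f(7.4) ≈ 2.240710.
Sum = Δs · [f(2.6) + f(3.8) + f(5) + f(6.2) + f(7.4)].
Sum ≈ 11.489602.

11.489602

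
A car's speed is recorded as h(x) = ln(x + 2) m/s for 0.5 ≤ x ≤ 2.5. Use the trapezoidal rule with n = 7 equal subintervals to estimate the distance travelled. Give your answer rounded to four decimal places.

Δx = (2.5 − 0.5)/7 = 2/7.
h(0.5) ≈ 0.9163, h(11/14) ≈ 1.0245, h(15/14) ≈ 1.1221, h(19/14) ≈ 1.2111, h(23/14) ≈ 1.2928, h(27/14) ≈ 1.3683, h(31/14) ≈ 1.4385, h(2.5) ≈ 1.5041.
T_7 = (Δx/2)·[h(x_0) + 2h(x_1) + ... + 2h(x_{6}) + h(x_7)].
Sum ≈ 2.4764.

2.4764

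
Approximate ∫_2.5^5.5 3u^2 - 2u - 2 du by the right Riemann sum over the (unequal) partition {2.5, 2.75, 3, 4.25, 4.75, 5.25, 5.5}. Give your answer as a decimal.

Subinterval widths: 0.25, 0.25, 1.25, 0.5, 0.5, 0.25.
Right endpoints: 2.75, 3, 4.25, 4.75, 5.25, 5.5.
f(2.75) = 15.1875, f(3) = 19, f(4.25) = 43.6875, f(4.75) = 56.1875, f(5.25) = 70.1875, f(5.5) = 77.75.
Sum = Σ Δu_i · f(u_i).
Sum = 145.78125.

145.78125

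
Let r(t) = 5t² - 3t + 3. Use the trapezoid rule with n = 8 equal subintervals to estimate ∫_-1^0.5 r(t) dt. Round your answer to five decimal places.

7.54395

Δt = (0.5 − (-1))/8 = 0.1875.
r(-1) = 11, r(-0.8125) = 8.73828125, r(-0.625) = 6.828125, r(-0.4375) = 5.26953125, r(-0.25) = 4.0625, r(-0.0625) = 3.20703125, r(0.125) = 2.703125, r(0.3125) = 2.55078125, r(0.5) = 2.75.
T_8 = (Δt/2)·[r(t_0) + 2r(t_1) + ... + 2r(t_{7}) + r(t_8)].
Sum ≈ 7.54395.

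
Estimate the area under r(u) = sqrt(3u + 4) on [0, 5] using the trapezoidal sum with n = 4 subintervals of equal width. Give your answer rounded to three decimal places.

16.575

Δu = (5 − 0)/4 = 1.25.
r(0) ≈ 2.000, r(1.25) ≈ 2.784, r(2.5) ≈ 3.391, r(3.75) ≈ 3.905, r(5) ≈ 4.359.
T_4 = (Δu/2)·[r(u_0) + 2r(u_1) + 2r(u_2) + 2r(u_3) + r(u_4)].
Sum ≈ 16.575.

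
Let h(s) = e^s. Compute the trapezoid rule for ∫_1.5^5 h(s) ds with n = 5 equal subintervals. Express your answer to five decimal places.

149.76123

Δs = (5 − 1.5)/5 = 0.7.
h(1.5) ≈ 4.48169, h(2.2) ≈ 9.02501, h(2.9) ≈ 18.17415, h(3.6) ≈ 36.59823, h(4.3) ≈ 73.69979, h(5) ≈ 148.41316.
T_5 = (Δs/2)·[h(s_0) + 2h(s_1) + ... + 2h(s_{4}) + h(s_5)].
Sum ≈ 149.76123.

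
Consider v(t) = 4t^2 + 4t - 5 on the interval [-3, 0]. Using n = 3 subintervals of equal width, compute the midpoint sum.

Δt = (0 − (-3))/3 = 1.
Midpoints: -2.5, -1.5, -0.5.
v(-2.5) = 10, v(-1.5) = -2, v(-0.5) = -6.
Sum = Δt · [v(-2.5) + v(-1.5) + v(-0.5)].
Sum = 2.

2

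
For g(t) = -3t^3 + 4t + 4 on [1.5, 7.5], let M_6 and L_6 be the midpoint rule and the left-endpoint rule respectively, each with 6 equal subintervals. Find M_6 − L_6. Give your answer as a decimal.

M_6 = -2217.
L_6 = -1662.
M_6 − L_6 = -555.

-555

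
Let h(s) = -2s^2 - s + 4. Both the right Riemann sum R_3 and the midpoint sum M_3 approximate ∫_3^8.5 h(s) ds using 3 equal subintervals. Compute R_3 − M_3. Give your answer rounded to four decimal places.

R_3 ≈ -528.203704.
M_3 ≈ -397.960648.
R_3 − M_3 ≈ -130.2431.

-130.2431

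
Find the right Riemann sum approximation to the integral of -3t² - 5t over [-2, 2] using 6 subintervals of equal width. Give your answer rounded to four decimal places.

-23.5556

Δt = (2 − (-2))/6 = 2/3.
Right endpoints: -4/3, -2/3, 0, 2/3, 4/3, 2.
f(-4/3) = 4/3, f(-2/3) = 2, f(0) = 0, f(2/3) = -14/3, f(4/3) = -12, f(2) = -22.
Sum = Δt · [f(-4/3) + f(-2/3) + f(0) + ...].
Sum ≈ -23.5556.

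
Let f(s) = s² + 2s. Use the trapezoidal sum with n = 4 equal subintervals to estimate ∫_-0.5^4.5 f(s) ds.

51.71875

Δs = (4.5 − (-0.5))/4 = 1.25.
f(-0.5) = -0.75, f(0.75) = 2.0625, f(2) = 8, f(3.25) = 17.0625, f(4.5) = 29.25.
T_4 = (Δs/2)·[f(s_0) + 2f(s_1) + 2f(s_2) + 2f(s_3) + f(s_4)].
Sum = 51.71875.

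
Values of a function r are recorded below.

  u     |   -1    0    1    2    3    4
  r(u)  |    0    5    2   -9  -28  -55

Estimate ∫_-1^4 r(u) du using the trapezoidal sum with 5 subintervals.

Δu = 1.
T_5 = (1/2)·[0 + 2·5 + 2·2 + 2·(-9) + 2·(-28) + (-55)] = -57.5.

-57.5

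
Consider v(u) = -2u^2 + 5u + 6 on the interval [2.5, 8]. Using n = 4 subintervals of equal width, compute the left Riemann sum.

Δu = (8 − 2.5)/4 = 1.375.
Left endpoints: 2.5, 3.875, 5.25, 6.625.
v(2.5) = 6, v(3.875) = -4.65625, v(5.25) = -22.875, v(6.625) = -48.65625.
Sum = Δu · [v(2.5) + v(3.875) + v(5.25) + v(6.625)].
Sum = -96.5078125.

-96.5078125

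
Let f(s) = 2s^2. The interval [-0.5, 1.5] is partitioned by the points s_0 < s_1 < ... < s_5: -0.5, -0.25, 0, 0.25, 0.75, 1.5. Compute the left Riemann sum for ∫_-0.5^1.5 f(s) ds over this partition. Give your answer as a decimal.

1.0625

Subinterval widths: 0.25, 0.25, 0.25, 0.5, 0.75.
Left endpoints: -0.5, -0.25, 0, 0.25, 0.75.
f(-0.5) = 0.5, f(-0.25) = 0.125, f(0) = 0, f(0.25) = 0.125, f(0.75) = 1.125.
Sum = Σ Δs_i · f(s_i).
Sum = 1.0625.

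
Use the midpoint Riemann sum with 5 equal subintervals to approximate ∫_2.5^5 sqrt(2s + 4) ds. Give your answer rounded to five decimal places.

Δs = (5 − 2.5)/5 = 0.5.
Midpoints: 2.75, 3.25, 3.75, 4.25, 4.75.
f(2.75) ≈ 3.08221, f(3.25) ≈ 3.24037, f(3.75) ≈ 3.39116, f(4.25) ≈ 3.53553, f(4.75) ≈ 3.67423.
Sum = Δs · [f(2.75) + f(3.25) + f(3.75) + f(4.25) + f(4.75)].
Sum ≈ 8.46176.

8.46176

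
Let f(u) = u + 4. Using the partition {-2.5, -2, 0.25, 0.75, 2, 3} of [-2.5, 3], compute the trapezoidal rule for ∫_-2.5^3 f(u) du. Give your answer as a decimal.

23.375

Subinterval widths: 0.5, 2.25, 0.5, 1.25, 1.
f(-2.5) = 1.5, f(-2) = 2, f(0.25) = 4.25, f(0.75) = 4.75, f(2) = 6, f(3) = 7.
On each subinterval the trapezoid contributes (Δu_i/2)·[f(u_{i-1}) + f(u_i)].
Sum = 23.375.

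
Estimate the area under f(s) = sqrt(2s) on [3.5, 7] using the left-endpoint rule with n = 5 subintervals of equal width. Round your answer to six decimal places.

Δs = (7 − 3.5)/5 = 0.7.
Left endpoints: 3.5, 4.2, 4.9, 5.6, 6.3.
f(3.5) ≈ 2.645751, f(4.2) ≈ 2.898275, f(4.9) ≈ 3.130495, f(5.6) ≈ 3.346640, f(6.3) ≈ 3.549648.
Sum = Δs · [f(3.5) + f(4.2) + f(4.9) + f(5.6) + f(6.3)].
Sum ≈ 10.899567.

10.899567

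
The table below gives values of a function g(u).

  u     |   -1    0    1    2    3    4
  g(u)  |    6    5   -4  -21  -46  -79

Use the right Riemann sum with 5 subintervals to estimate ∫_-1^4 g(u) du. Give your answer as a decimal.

Δu = 1.
Sum = 1·[5 + (-4) + (-21) + (-46) + (-79)] = -145.

-145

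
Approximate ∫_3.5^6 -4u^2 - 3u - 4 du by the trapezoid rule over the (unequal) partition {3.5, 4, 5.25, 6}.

Subinterval widths: 0.5, 1.25, 0.75.
f(3.5) = -63.5, f(4) = -80, f(5.25) = -130, f(6) = -166.
On each subinterval the trapezoid contributes (Δu_i/2)·[f(u_{i-1}) + f(u_i)].
Sum = -278.125.

-278.125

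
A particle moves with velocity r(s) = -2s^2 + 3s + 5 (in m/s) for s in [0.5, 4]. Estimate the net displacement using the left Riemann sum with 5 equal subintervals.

Δs = (4 − 0.5)/5 = 0.7.
Left endpoints: 0.5, 1.2, 1.9, 2.6, 3.3.
r(0.5) = 6, r(1.2) = 5.72, r(1.9) = 3.48, r(2.6) = -0.72, r(3.3) = -6.88.
Sum = Δs · [r(0.5) + r(1.2) + r(1.9) + r(2.6) + r(3.3)].
Sum = 5.32.

5.32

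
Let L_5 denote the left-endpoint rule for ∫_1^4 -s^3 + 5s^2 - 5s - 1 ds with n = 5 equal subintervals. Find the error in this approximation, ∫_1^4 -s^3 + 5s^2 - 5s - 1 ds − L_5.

Exact integral: ∫_1^4 f(s) ds = 0.75.
L_5 = 1.2.
Error = 0.75 − 1.2 = -0.45.

-0.45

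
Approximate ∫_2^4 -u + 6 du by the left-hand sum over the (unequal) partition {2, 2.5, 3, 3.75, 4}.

Subinterval widths: 0.5, 0.5, 0.75, 0.25.
Left endpoints: 2, 2.5, 3, 3.75.
f(2) = 4, f(2.5) = 3.5, f(3) = 3, f(3.75) = 2.25.
Sum = Σ Δu_i · f(u_i).
Sum = 6.5625.

6.5625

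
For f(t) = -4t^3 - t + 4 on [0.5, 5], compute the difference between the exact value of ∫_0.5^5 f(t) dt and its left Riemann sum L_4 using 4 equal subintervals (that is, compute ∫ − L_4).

-252.17578125

Exact integral: ∫_0.5^5 f(t) dt = -619.3125.
L_4 = -367.13671875.
Error = -619.3125 − (-367.13671875) = -252.17578125.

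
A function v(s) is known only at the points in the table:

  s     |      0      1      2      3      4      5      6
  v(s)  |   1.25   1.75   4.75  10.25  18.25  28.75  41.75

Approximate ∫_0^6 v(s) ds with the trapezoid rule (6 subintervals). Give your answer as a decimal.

85.25

Δs = 1.
T_6 = (1/2)·[1.25 + 2·1.75 + 2·4.75 + 2·10.25 + 2·18.25 + 2·28.75 + 41.75] = 85.25.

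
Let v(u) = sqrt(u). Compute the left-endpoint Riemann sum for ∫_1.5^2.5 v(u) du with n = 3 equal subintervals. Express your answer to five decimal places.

Δu = (2.5 − 1.5)/3 = 1/3.
Left endpoints: 1.5, 11/6, 13/6.
v(1.5) ≈ 1.22474, v(11/6) ≈ 1.35401, v(13/6) ≈ 1.47196.
Sum = Δu · [v(1.5) + v(11/6) + v(13/6)].
Sum ≈ 1.35024.

1.35024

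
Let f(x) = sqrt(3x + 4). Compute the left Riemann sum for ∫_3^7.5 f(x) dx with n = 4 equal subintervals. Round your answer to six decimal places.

Δx = (7.5 − 3)/4 = 1.125.
Left endpoints: 3, 4.125, 5.25, 6.375.
f(3) ≈ 3.605551, f(4.125) ≈ 4.046604, f(5.25) ≈ 4.444097, f(6.375) ≈ 4.808846.
Sum = Δx · [f(3) + f(4.125) + f(5.25) + f(6.375)].
Sum ≈ 19.018235.

19.018235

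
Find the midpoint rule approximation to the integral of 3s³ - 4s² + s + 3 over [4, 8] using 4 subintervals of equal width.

2302

Δs = (8 − 4)/4 = 1.
Midpoints: 4.5, 5.5, 6.5, 7.5.
f(4.5) = 199.875, f(5.5) = 386.625, f(6.5) = 664.375, f(7.5) = 1051.125.
Sum = Δs · [f(4.5) + f(5.5) + f(6.5) + f(7.5)].
Sum = 2302.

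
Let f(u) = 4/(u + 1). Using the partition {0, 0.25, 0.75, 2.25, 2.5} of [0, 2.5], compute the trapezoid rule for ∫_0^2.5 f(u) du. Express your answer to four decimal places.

Subinterval widths: 0.25, 0.5, 1.5, 0.25.
f(0) = 4, f(0.25) = 3.2, f(0.75) = 16/7, f(2.25) = 16/13, f(2.5) = 8/7.
On each subinterval the trapezoid contributes (Δu_i/2)·[f(u_{i-1}) + f(u_i)].
Sum ≈ 5.2055.

5.2055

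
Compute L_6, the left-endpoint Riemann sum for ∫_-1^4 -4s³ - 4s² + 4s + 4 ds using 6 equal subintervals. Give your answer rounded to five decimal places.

Δs = (4 − (-1))/6 = 5/6.
Left endpoints: -1, -1/6, 2/3, 1.5, 7/3, 19/6.
f(-1) = 0, f(-1/6) = 175/54, f(2/3) = 100/27, f(1.5) = -12.5, f(7/3) = -1600/27, f(19/6) = -8125/54.
Sum = Δs · [f(-1) + f(-1/6) + f(2/3) + ...].
Sum ≈ -179.39815.

-179.39815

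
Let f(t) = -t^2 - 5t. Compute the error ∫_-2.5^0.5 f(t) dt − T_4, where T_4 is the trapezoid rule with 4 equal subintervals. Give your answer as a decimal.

0.28125

Exact integral: ∫_-2.5^0.5 f(t) dt = 9.75.
T_4 = 9.46875.
Error = 9.75 − 9.46875 = 0.28125.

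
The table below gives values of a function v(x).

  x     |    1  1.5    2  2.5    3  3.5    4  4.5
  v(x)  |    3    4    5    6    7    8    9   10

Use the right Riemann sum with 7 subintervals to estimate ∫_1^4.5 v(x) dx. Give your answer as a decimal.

Δx = 0.5.
Sum = 0.5·[4 + 5 + 6 + 7 + 8 + 9 + 10] = 24.5.

24.5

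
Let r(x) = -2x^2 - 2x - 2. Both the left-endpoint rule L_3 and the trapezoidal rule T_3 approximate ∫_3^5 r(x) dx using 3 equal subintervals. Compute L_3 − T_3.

12

L_3 ≈ -73.62963.
T_3 ≈ -85.62963.
L_3 − T_3 = 12.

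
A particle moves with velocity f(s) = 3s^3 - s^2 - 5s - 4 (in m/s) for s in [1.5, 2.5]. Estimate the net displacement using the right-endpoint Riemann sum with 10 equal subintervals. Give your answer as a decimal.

Δs = (2.5 − 1.5)/10 = 0.1.
Right endpoints: 1.6, 1.7, 1.8, 1.9, 2, 2.1, 2.2, 2.3, 2.4, 2.5.
f(1.6) = -2.272, f(1.7) = -0.651, f(1.8) = 1.256, f(1.9) = 3.467, f(2) = 6, f(2.1) = 8.873, f(2.2) = 12.104, f(2.3) = 15.711, f(2.4) = 19.712, f(2.5) = 24.125.
Sum = Δs · [f(1.6) + f(1.7) + f(1.8) + ...].
Sum = 8.8325.

8.8325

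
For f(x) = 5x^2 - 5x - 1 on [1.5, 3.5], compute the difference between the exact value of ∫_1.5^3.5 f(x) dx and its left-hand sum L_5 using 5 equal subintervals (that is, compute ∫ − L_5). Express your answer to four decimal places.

Exact integral: ∫_1.5^3.5 f(x) dx ≈ 38.833333.
L_5 = 31.1.
Error ≈ 38.833333 − 31.1 ≈ 7.7333.

7.7333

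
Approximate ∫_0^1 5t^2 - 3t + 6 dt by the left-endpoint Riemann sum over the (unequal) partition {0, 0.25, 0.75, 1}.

Subinterval widths: 0.25, 0.5, 0.25.
Left endpoints: 0, 0.25, 0.75.
f(0) = 6, f(0.25) = 5.5625, f(0.75) = 6.5625.
Sum = Σ Δt_i · f(t_i).
Sum = 5.921875.

5.921875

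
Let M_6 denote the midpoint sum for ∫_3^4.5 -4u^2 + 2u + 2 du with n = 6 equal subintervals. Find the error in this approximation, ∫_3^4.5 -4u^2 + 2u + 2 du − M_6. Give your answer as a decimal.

-0.03125

Exact integral: ∫_3^4.5 f(u) du = -71.25.
M_6 = -71.21875.
Error = -71.25 − (-71.21875) = -0.03125.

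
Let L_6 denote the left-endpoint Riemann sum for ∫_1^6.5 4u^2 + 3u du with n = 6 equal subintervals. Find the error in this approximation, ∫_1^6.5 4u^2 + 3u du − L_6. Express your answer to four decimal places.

Exact integral: ∫_1^6.5 f(u) du ≈ 426.708333.
L_6 ≈ 346.601852.
Error ≈ 426.708333 − 346.601852 ≈ 80.1065.

80.1065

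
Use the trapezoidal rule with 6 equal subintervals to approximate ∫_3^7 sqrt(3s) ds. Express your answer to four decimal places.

15.3790

Δs = (7 − 3)/6 = 2/3.
f(3) ≈ 3.0000, f(11/3) ≈ 3.3166, f(13/3) ≈ 3.6056, f(5) ≈ 3.8730, f(17/3) ≈ 4.1231, f(19/3) ≈ 4.3589, f(7) ≈ 4.5826.
T_6 = (Δs/2)·[f(s_0) + 2f(s_1) + ... + 2f(s_{5}) + f(s_6)].
Sum ≈ 15.3790.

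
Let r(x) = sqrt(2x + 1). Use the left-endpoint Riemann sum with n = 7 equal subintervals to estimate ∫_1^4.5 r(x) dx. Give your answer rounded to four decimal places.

Δx = (4.5 − 1)/7 = 0.5.
Left endpoints: 1, 1.5, 2, 2.5, 3, 3.5, 4.
r(1) ≈ 1.7321, r(1.5) ≈ 2.0000, r(2) ≈ 2.2361, r(2.5) ≈ 2.4495, r(3) ≈ 2.6458, r(3.5) ≈ 2.8284, r(4) ≈ 3.0000.
Sum = Δx · [r(1) + r(1.5) + r(2) + ...].
Sum ≈ 8.4459.

8.4459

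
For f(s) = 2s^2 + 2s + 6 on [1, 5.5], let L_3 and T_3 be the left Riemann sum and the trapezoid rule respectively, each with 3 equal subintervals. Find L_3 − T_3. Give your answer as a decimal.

-50.625

L_3 = 119.25.
T_3 = 169.875.
L_3 − T_3 = -50.625.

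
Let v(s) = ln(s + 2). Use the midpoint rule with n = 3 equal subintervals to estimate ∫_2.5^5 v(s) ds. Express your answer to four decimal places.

Δs = (5 − 2.5)/3 = 5/6.
Midpoints: 35/12, 3.75, 55/12.
v(35/12) ≈ 1.5926, v(3.75) ≈ 1.7492, v(55/12) ≈ 1.8845.
Sum = Δs · [v(35/12) + v(3.75) + v(55/12)].
Sum ≈ 4.3553.

4.3553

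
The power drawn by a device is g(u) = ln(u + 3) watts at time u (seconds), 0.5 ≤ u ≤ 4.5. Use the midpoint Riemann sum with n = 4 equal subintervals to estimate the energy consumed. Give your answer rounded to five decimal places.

Δu = (4.5 − 0.5)/4 = 1.
Midpoints: 1, 2, 3, 4.
g(1) ≈ 1.38629, g(2) ≈ 1.60944, g(3) ≈ 1.79176, g(4) ≈ 1.94591.
Sum = Δu · [g(1) + g(2) + g(3) + g(4)].
Sum ≈ 6.73340.

6.73340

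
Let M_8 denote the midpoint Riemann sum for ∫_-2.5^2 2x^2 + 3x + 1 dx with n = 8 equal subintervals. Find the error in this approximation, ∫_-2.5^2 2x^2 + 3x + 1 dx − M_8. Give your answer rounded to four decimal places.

0.2373

Exact integral: ∫_-2.5^2 f(x) dx = 16.875.
M_8 ≈ 16.637695.
Error ≈ 16.875 − 16.637695 ≈ 0.2373.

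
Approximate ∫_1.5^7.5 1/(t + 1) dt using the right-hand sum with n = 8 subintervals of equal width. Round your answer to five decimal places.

1.12468

Δt = (7.5 − 1.5)/8 = 0.75.
Right endpoints: 2.25, 3, 3.75, 4.5, 5.25, 6, 6.75, 7.5.
f(2.25) = 4/13, f(3) = 0.25, f(3.75) = 4/19, f(4.5) = 2/11, f(5.25) = 0.16, f(6) = 1/7, f(6.75) = 4/31, f(7.5) = 2/17.
Sum = Δt · [f(2.25) + f(3) + f(3.75) + ...].
Sum ≈ 1.12468.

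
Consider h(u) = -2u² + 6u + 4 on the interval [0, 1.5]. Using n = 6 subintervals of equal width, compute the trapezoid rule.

10.46875

Δu = (1.5 − 0)/6 = 0.25.
h(0) = 4, h(0.25) = 5.375, h(0.5) = 6.5, h(0.75) = 7.375, h(1) = 8, h(1.25) = 8.375, h(1.5) = 8.5.
T_6 = (Δu/2)·[h(u_0) + 2h(u_1) + ... + 2h(u_{5}) + h(u_6)].
Sum = 10.46875.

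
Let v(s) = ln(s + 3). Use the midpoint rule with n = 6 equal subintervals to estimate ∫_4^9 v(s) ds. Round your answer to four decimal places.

11.1992

Δs = (9 − 4)/6 = 5/6.
Midpoints: 53/12, 5.25, 73/12, 83/12, 7.75, 103/12.
v(53/12) ≈ 2.0037, v(5.25) ≈ 2.1102, v(73/12) ≈ 2.2064, v(83/12) ≈ 2.2942, v(7.75) ≈ 2.3749, v(103/12) ≈ 2.4496.
Sum = Δs · [v(53/12) + v(5.25) + v(73/12) + ...].
Sum ≈ 11.1992.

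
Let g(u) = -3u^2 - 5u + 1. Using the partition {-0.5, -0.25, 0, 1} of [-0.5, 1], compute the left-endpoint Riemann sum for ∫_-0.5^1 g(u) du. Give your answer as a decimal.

Subinterval widths: 0.25, 0.25, 1.
Left endpoints: -0.5, -0.25, 0.
g(-0.5) = 2.75, g(-0.25) = 2.0625, g(0) = 1.
Sum = Σ Δu_i · g(u_i).
Sum = 2.203125.

2.203125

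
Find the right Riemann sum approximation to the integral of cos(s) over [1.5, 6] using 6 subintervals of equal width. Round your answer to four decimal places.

-0.8829

Δs = (6 − 1.5)/6 = 0.75.
Right endpoints: 2.25, 3, 3.75, 4.5, 5.25, 6.
f(2.25) ≈ -0.6282, f(3) ≈ -0.9900, f(3.75) ≈ -0.8206, f(4.5) ≈ -0.2108, f(5.25) ≈ 0.5121, f(6) ≈ 0.9602.
Sum = Δs · [f(2.25) + f(3) + f(3.75) + ...].
Sum ≈ -0.8829.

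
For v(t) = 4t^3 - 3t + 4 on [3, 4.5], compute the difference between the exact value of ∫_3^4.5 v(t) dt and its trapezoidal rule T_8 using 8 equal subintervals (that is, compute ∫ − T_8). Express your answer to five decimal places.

Exact integral: ∫_3^4.5 v(t) dt = 318.1875.
T_8 ≈ 318.5830078.
Error ≈ 318.1875 − 318.5830078 ≈ -0.39551.

-0.39551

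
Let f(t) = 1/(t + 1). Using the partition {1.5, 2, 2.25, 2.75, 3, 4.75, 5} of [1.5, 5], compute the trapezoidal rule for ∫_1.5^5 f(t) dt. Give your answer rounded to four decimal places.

Subinterval widths: 0.5, 0.25, 0.5, 0.25, 1.75, 0.25.
f(1.5) = 0.4, f(2) = 1/3, f(2.25) = 4/13, f(2.75) = 4/15, f(3) = 0.25, f(4.75) = 4/23, f(5) = 1/6.
On each subinterval the trapezoid contributes (Δt_i/2)·[f(t_{i-1}) + f(t_i)].
Sum ≈ 0.8851.

0.8851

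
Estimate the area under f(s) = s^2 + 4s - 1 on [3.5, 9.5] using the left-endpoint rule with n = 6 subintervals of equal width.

Δs = (9.5 − 3.5)/6 = 1.
Left endpoints: 3.5, 4.5, 5.5, 6.5, 7.5, 8.5.
f(3.5) = 25.25, f(4.5) = 37.25, f(5.5) = 51.25, f(6.5) = 67.25, f(7.5) = 85.25, f(8.5) = 105.25.
Sum = Δs · [f(3.5) + f(4.5) + f(5.5) + ...].
Sum = 371.5.

371.5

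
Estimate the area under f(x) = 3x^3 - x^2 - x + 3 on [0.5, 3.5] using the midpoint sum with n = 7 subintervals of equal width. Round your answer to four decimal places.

Δx = (3.5 − 0.5)/7 = 3/7.
Midpoints: 5/7, 8/7, 11/7, 2, 17/7, 20/7, 23/7.
f(5/7) = 984/343, f(8/7) = 1725/343, f(11/7) = 3636/343, f(2) = 21, f(17/7) = 12912/343, f(20/7) = 21249/343, f(23/7) = 32700/343.
Sum = Δx · [f(5/7) + f(8/7) + f(11/7) + ...].
Sum ≈ 100.4694.

100.4694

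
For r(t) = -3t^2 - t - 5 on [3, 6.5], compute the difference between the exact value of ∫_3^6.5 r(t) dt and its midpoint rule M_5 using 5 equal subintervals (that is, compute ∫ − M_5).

-0.42875

Exact integral: ∫_3^6.5 r(t) dt = -281.75.
M_5 = -281.32125.
Error = -281.75 − (-281.32125) = -0.42875.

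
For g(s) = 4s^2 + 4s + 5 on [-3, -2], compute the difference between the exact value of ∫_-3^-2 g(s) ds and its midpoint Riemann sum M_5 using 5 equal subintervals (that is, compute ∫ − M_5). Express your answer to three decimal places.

Exact integral: ∫_-3^-2 g(s) ds ≈ 20.33333.
M_5 = 20.32.
Error ≈ 20.33333 − 20.32 ≈ 0.013.

0.013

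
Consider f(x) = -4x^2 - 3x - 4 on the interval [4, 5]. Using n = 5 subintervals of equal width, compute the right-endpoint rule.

-102.76

Δx = (5 − 4)/5 = 0.2.
Right endpoints: 4.2, 4.4, 4.6, 4.8, 5.
f(4.2) = -87.16, f(4.4) = -94.64, f(4.6) = -102.44, f(4.8) = -110.56, f(5) = -119.
Sum = Δx · [f(4.2) + f(4.4) + f(4.6) + f(4.8) + f(5)].
Sum = -102.76.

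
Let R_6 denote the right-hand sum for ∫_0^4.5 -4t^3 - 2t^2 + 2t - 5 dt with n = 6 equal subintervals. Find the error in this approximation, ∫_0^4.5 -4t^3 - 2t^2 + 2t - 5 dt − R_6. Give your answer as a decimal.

Exact integral: ∫_0^4.5 f(t) dt = -473.0625.
R_6 = -633.796875.
Error = -473.0625 − (-633.796875) = 160.734375.

160.734375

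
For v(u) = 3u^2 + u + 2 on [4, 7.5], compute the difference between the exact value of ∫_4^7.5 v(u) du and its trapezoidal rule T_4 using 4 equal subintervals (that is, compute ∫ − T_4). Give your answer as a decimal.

-1.33984375

Exact integral: ∫_4^7.5 v(u) du = 385.
T_4 = 386.33984375.
Error = 385 − 386.33984375 = -1.33984375.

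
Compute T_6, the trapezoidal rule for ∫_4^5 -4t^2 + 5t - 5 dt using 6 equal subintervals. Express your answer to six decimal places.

-63.851852

Δt = (5 − 4)/6 = 1/6.
f(4) = -49, f(25/6) = -965/18, f(13/3) = -526/9, f(4.5) = -63.5, f(14/3) = -619/9, f(29/6) = -1337/18, f(5) = -80.
T_6 = (Δt/2)·[f(t_0) + 2f(t_1) + ... + 2f(t_{5}) + f(t_6)].
Sum ≈ -63.851852.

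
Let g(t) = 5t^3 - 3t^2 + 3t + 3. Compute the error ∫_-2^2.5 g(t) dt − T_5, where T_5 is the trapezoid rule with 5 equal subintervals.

Exact integral: ∫_-2^2.5 g(t) dt = 22.078125.
T_5 = 22.53375.
Error = 22.078125 − 22.53375 = -0.455625.

-0.455625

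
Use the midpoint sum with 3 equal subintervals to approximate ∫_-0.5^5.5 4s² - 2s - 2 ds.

Δs = (5.5 − (-0.5))/3 = 2.
Midpoints: 0.5, 2.5, 4.5.
f(0.5) = -2, f(2.5) = 18, f(4.5) = 70.
Sum = Δs · [f(0.5) + f(2.5) + f(4.5)].
Sum = 172.

172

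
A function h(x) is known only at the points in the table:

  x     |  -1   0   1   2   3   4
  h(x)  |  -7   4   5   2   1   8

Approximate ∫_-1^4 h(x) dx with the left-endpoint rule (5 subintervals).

5

Δx = 1.
Sum = 1·[(-7) + 4 + 5 + 2 + 1] = 5.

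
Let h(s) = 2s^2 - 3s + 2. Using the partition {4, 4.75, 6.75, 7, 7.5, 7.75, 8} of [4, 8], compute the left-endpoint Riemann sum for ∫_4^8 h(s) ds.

Subinterval widths: 0.75, 2, 0.25, 0.5, 0.25, 0.25.
Left endpoints: 4, 4.75, 6.75, 7, 7.5, 7.75.
h(4) = 22, h(4.75) = 32.875, h(6.75) = 72.875, h(7) = 79, h(7.5) = 92, h(7.75) = 98.875.
Sum = Σ Δs_i · h(s_i).
Sum = 187.6875.

187.6875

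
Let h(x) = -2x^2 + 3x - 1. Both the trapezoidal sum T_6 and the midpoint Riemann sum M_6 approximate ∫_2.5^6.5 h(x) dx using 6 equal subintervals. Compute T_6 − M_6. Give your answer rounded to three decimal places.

-0.889

T_6 ≈ -123.25926.
M_6 ≈ -122.37037.
T_6 − M_6 ≈ -0.889.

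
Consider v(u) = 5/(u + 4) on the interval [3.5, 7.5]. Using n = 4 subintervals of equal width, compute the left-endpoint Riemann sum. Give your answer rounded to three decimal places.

2.257

Δu = (7.5 − 3.5)/4 = 1.
Left endpoints: 3.5, 4.5, 5.5, 6.5.
v(3.5) = 2/3, v(4.5) = 10/17, v(5.5) = 10/19, v(6.5) = 10/21.
Sum = Δu · [v(3.5) + v(4.5) + v(5.5) + v(6.5)].
Sum ≈ 2.257.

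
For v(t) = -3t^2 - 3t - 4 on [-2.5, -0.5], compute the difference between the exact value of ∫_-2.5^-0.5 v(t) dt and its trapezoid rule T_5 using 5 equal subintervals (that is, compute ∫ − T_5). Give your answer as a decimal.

0.16

Exact integral: ∫_-2.5^-0.5 v(t) dt = -14.5.
T_5 = -14.66.
Error = -14.5 − (-14.66) = 0.16.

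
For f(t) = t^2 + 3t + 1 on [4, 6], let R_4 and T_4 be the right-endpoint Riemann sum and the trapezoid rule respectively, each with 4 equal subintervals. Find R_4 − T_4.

R_4 = 89.25.
T_4 = 82.75.
R_4 − T_4 = 6.5.

6.5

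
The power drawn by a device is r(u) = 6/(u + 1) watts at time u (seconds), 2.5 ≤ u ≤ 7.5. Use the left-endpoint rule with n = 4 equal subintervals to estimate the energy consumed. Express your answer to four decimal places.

Δu = (7.5 − 2.5)/4 = 1.25.
Left endpoints: 2.5, 3.75, 5, 6.25.
r(2.5) = 12/7, r(3.75) = 24/19, r(5) = 1, r(6.25) = 24/29.
Sum = Δu · [r(2.5) + r(3.75) + r(5) + r(6.25)].
Sum ≈ 6.0063.

6.0063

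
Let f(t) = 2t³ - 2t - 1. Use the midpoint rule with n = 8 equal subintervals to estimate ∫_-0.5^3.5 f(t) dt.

58.25

Δt = (3.5 − (-0.5))/8 = 0.5.
Midpoints: -0.25, 0.25, 0.75, 1.25, 1.75, 2.25, 2.75, 3.25.
f(-0.25) = -0.53125, f(0.25) = -1.46875, f(0.75) = -1.65625, f(1.25) = 0.40625, f(1.75) = 6.21875, f(2.25) = 17.28125, f(2.75) = 35.09375, f(3.25) = 61.15625.
Sum = Δt · [f(-0.25) + f(0.25) + f(0.75) + ...].
Sum = 58.25.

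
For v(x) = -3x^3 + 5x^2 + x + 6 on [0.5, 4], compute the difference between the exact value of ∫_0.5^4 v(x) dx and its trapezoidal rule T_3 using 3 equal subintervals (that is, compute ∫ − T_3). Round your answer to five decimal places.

Exact integral: ∫_0.5^4 v(x) dx ≈ -56.6197917.
T_3 ≈ -68.7280093.
Error ≈ -56.6197917 − (-68.7280093) ≈ 12.10822.

12.10822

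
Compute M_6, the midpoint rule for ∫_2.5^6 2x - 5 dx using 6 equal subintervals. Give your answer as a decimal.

Δx = (6 − 2.5)/6 = 7/12.
Midpoints: 67/24, 3.375, 95/24, 109/24, 5.125, 137/24.
f(67/24) = 7/12, f(3.375) = 1.75, f(95/24) = 35/12, f(109/24) = 49/12, f(5.125) = 5.25, f(137/24) = 77/12.
Sum = Δx · [f(67/24) + f(3.375) + f(95/24) + ...].
Sum = 12.25.

12.25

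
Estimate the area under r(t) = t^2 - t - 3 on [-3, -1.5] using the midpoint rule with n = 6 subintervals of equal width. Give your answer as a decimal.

6.7421875

Δt = (-1.5 − (-3))/6 = 0.25.
Midpoints: -2.875, -2.625, -2.375, -2.125, -1.875, -1.625.
r(-2.875) = 8.140625, r(-2.625) = 6.515625, r(-2.375) = 5.015625, r(-2.125) = 3.640625, r(-1.875) = 2.390625, r(-1.625) = 1.265625.
Sum = Δt · [r(-2.875) + r(-2.625) + r(-2.375) + ...].
Sum = 6.7421875.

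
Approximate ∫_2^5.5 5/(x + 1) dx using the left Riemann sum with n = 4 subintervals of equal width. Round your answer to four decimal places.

4.2862

Δx = (5.5 − 2)/4 = 0.875.
Left endpoints: 2, 2.875, 3.75, 4.625.
f(2) = 5/3, f(2.875) = 40/31, f(3.75) = 20/19, f(4.625) = 8/9.
Sum = Δx · [f(2) + f(2.875) + f(3.75) + f(4.625)].
Sum ≈ 4.2862.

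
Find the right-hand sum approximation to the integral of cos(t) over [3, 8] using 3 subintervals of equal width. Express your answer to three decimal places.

1.346

Δt = (8 − 3)/3 = 5/3.
Right endpoints: 14/3, 19/3, 8.
f(14/3) ≈ -0.046, f(19/3) ≈ 0.999, f(8) ≈ -0.146.
Sum = Δt · [f(14/3) + f(19/3) + f(8)].
Sum ≈ 1.346.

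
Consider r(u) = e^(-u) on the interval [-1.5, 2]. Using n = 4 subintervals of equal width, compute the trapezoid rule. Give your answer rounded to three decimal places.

4.620

Δu = (2 − (-1.5))/4 = 0.875.
r(-1.5) ≈ 4.482, r(-0.625) ≈ 1.868, r(0.25) ≈ 0.779, r(1.125) ≈ 0.325, r(2) ≈ 0.135.
T_4 = (Δu/2)·[r(u_0) + 2r(u_1) + 2r(u_2) + 2r(u_3) + r(u_4)].
Sum ≈ 4.620.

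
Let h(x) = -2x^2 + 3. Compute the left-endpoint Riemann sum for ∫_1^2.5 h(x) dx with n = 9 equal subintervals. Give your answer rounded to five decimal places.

-4.38889

Δx = (2.5 − 1)/9 = 1/6.
Left endpoints: 1, 7/6, 4/3, 1.5, 5/3, 11/6, 2, 13/6, 7/3.
h(1) = 1, h(7/6) = 5/18, h(4/3) = -5/9, h(1.5) = -1.5, h(5/3) = -23/9, h(11/6) = -67/18, h(2) = -5, h(13/6) = -115/18, h(7/3) = -71/9.
Sum = Δx · [h(1) + h(7/6) + h(4/3) + ...].
Sum ≈ -4.38889.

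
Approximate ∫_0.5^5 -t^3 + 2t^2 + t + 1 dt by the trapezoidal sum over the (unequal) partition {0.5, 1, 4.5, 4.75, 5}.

Subinterval widths: 0.5, 3.5, 0.25, 0.25.
f(0.5) = 1.875, f(1) = 3, f(4.5) = -45.125, f(4.75) = -56.296875, f(5) = -69.
On each subinterval the trapezoid contributes (Δt_i/2)·[f(t_{i-1}) + f(t_i)].
Sum = -100.83984375.

-100.83984375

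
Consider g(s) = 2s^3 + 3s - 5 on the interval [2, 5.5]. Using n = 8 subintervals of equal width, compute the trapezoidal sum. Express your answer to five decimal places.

473.91846

Δs = (5.5 − 2)/8 = 0.4375.
g(2) = 17, g(2.4375) = 64055/2048, g(2.875) = 51.15234375, g(3.3125) = 158989/2048, g(3.75) = 111.71875, g(4.1875) = 316251/2048, g(4.625) = 206.73828125, g(5.0625) = 552305/2048, g(5.5) = 344.25.
T_8 = (Δs/2)·[g(s_0) + 2g(s_1) + ... + 2g(s_{7}) + g(s_8)].
Sum ≈ 473.91846.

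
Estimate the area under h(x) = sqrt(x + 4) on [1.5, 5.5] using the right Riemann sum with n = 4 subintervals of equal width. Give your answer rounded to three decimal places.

Δx = (5.5 − 1.5)/4 = 1.
Right endpoints: 2.5, 3.5, 4.5, 5.5.
h(2.5) ≈ 2.550, h(3.5) ≈ 2.739, h(4.5) ≈ 2.915, h(5.5) ≈ 3.082.
Sum = Δx · [h(2.5) + h(3.5) + h(4.5) + h(5.5)].
Sum ≈ 11.286.

11.286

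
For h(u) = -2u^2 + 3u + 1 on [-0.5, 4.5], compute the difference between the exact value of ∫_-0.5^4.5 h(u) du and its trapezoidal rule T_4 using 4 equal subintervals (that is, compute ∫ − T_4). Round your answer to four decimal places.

2.6042

Exact integral: ∫_-0.5^4.5 h(u) du ≈ -25.833333.
T_4 = -28.4375.
Error ≈ -25.833333 − (-28.4375) ≈ 2.6042.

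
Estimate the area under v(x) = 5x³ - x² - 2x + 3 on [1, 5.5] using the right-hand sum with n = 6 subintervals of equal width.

Δx = (5.5 − 1)/6 = 0.75.
Right endpoints: 1.75, 2.5, 3.25, 4, 4.75, 5.5.
v(1.75) = 23.234375, v(2.5) = 69.875, v(3.25) = 157.578125, v(4) = 299, v(4.75) = 506.796875, v(5.5) = 793.625.
Sum = Δx · [v(1.75) + v(2.5) + v(3.25) + ...].
Sum = 1387.58203125.

1387.58203125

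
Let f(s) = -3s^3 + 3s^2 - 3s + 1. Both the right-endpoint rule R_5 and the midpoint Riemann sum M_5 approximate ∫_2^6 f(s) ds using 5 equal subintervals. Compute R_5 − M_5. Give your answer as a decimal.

-237.12

R_5 = -1026.08.
M_5 = -788.96.
R_5 − M_5 = -237.12.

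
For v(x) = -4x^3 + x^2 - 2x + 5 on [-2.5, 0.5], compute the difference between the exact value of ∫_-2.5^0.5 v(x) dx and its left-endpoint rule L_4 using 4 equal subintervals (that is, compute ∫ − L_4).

Exact integral: ∫_-2.5^0.5 v(x) dx = 65.25.
L_4 = 97.03125.
Error = 65.25 − 97.03125 = -31.78125.

-31.78125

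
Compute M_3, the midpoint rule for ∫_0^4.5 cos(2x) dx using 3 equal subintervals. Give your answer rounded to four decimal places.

Δx = (4.5 − 0)/3 = 1.5.
Midpoints: 0.75, 2.25, 3.75.
f(0.75) ≈ 0.0707, f(2.25) ≈ -0.2108, f(3.75) ≈ 0.3466.
Sum = Δx · [f(0.75) + f(2.25) + f(3.75)].
Sum ≈ 0.3099.

0.3099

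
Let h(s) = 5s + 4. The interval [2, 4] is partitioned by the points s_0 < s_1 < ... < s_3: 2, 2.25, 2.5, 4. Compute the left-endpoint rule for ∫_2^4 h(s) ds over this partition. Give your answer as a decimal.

32.0625

Subinterval widths: 0.25, 0.25, 1.5.
Left endpoints: 2, 2.25, 2.5.
h(2) = 14, h(2.25) = 15.25, h(2.5) = 16.5.
Sum = Σ Δs_i · h(s_i).
Sum = 32.0625.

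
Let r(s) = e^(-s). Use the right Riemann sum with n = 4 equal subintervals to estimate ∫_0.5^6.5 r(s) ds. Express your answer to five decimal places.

Δs = (6.5 − 0.5)/4 = 1.5.
Right endpoints: 2, 3.5, 5, 6.5.
r(2) ≈ 0.13534, r(3.5) ≈ 0.03020, r(5) ≈ 0.00674, r(6.5) ≈ 0.00150.
Sum = Δs · [r(2) + r(3.5) + r(5) + r(6.5)].
Sum ≈ 0.26066.

0.26066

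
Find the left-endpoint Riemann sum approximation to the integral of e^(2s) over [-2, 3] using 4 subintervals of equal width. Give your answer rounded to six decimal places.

Δs = (3 − (-2))/4 = 1.25.
Left endpoints: -2, -0.75, 0.5, 1.75.
f(-2) ≈ 0.018316, f(-0.75) ≈ 0.223130, f(0.5) ≈ 2.718282, f(1.75) ≈ 33.115452.
Sum = Δs · [f(-2) + f(-0.75) + f(0.5) + f(1.75)].
Sum ≈ 45.093974.

45.093974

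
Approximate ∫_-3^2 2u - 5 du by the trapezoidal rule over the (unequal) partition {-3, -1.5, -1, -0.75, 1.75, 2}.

-30

Subinterval widths: 1.5, 0.5, 0.25, 2.5, 0.25.
f(-3) = -11, f(-1.5) = -8, f(-1) = -7, f(-0.75) = -6.5, f(1.75) = -1.5, f(2) = -1.
On each subinterval the trapezoid contributes (Δu_i/2)·[f(u_{i-1}) + f(u_i)].
Sum = -30.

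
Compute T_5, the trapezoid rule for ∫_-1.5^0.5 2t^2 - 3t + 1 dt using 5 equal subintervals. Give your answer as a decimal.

Δt = (0.5 − (-1.5))/5 = 0.4.
f(-1.5) = 10, f(-1.1) = 6.72, f(-0.7) = 4.08, f(-0.3) = 2.08, f(0.1) = 0.72, f(0.5) = 0.
T_5 = (Δt/2)·[f(t_0) + 2f(t_1) + ... + 2f(t_{4}) + f(t_5)].
Sum = 7.44.

7.44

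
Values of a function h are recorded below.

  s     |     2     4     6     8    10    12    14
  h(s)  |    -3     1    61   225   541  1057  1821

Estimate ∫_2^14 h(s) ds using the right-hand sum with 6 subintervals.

7412

Δs = 2.
Sum = 2·[1 + 61 + 225 + 541 + 1057 + 1821] = 7412.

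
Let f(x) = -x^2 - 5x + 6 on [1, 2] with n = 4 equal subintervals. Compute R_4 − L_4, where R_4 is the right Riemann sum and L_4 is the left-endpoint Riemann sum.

-2

R_4 = -4.84375.
L_4 = -2.84375.
R_4 − L_4 = -2.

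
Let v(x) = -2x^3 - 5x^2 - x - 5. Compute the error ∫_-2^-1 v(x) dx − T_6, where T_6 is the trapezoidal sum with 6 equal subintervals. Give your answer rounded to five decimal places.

Exact integral: ∫_-2^-1 v(x) dx ≈ -7.6666667.
T_6 ≈ -7.6481481.
Error ≈ -7.6666667 − (-7.6481481) ≈ -0.01852.

-0.01852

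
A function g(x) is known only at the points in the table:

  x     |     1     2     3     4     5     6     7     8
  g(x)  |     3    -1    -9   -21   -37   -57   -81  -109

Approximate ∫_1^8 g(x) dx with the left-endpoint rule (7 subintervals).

-203

Δx = 1.
Sum = 1·[3 + (-1) + (-9) + (-21) + (-37) + (-57) + (-81)] = -203.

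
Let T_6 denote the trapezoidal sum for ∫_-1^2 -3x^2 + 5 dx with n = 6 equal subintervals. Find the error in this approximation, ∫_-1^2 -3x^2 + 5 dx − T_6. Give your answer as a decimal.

0.375

Exact integral: ∫_-1^2 f(x) dx = 6.
T_6 = 5.625.
Error = 6 − 5.625 = 0.375.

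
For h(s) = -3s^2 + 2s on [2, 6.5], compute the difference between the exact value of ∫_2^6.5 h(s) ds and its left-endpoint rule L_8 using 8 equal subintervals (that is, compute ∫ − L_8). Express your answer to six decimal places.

Exact integral: ∫_2^6.5 h(s) ds = -228.375.
L_8 ≈ -199.34472656.
Error ≈ -228.375 − (-199.34472656) ≈ -29.030273.

-29.030273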